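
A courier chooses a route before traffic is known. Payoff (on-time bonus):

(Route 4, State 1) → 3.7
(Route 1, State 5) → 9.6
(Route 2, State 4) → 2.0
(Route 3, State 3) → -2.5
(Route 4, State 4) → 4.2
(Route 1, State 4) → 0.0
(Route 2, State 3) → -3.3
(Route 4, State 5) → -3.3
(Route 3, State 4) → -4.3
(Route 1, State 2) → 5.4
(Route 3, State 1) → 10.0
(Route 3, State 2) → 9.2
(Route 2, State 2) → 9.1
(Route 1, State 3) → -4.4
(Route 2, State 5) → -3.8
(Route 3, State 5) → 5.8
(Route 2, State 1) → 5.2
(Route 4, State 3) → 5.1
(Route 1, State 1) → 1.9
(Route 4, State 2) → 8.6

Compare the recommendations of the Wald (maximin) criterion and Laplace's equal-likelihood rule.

maximin → Route 4; laplace → Route 4 (agree)

Row minima: Route 1=-4.4, Route 2=-3.8, Route 3=-4.3, Route 4=-3.3
Best worst-case = -3.3 → Route 4.
Row averages: Route 1=2.5, Route 2=1.84, Route 3=3.64, Route 4=3.66
Highest average = 3.66 → Route 4.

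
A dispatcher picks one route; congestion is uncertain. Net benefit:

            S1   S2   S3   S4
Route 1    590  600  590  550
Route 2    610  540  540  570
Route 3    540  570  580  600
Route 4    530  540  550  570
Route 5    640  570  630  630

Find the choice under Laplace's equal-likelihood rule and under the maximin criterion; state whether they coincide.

laplace → Route 5; maximin → Route 5 (agree)

Row averages: Route 1=582.5, Route 2=565, Route 3=572.5, Route 4=547.5, Route 5=617.5
Highest average = 617.5 → Route 5.
Row minima: Route 1=550, Route 2=540, Route 3=540, Route 4=530, Route 5=570
Best worst-case = 570 → Route 5.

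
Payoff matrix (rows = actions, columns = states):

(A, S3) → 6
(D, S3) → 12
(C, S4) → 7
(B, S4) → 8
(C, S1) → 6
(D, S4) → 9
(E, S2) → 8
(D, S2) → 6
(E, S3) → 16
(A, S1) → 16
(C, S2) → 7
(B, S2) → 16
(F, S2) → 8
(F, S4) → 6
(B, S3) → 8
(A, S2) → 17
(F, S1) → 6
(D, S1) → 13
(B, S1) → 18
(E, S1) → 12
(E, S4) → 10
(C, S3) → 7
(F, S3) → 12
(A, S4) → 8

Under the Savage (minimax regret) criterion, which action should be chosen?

B

Column bests: S1=18, S2=17, S3=16, S4=10.
A regrets: 2, 0, 10, 2 → max 10
B regrets: 0, 1, 8, 2 → max 8
C regrets: 12, 10, 9, 3 → max 12
D regrets: 5, 11, 4, 1 → max 11
E regrets: 6, 9, 0, 0 → max 9
F regrets: 12, 9, 4, 4 → max 12
Smallest max regret = 8 → B.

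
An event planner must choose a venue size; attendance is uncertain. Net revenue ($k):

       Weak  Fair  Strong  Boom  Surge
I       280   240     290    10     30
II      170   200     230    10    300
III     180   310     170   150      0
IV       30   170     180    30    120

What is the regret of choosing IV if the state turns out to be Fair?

140

Best payoff under Fair is 310.
Regret = 310 − 170 = 140.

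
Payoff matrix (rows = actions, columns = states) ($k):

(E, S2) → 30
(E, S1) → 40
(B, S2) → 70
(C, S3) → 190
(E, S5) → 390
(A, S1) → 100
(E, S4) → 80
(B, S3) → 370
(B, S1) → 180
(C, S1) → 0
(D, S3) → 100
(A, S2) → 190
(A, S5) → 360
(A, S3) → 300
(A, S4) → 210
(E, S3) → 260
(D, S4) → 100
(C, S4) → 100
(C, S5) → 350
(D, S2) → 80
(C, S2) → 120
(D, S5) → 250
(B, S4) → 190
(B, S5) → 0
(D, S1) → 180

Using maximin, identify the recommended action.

Row minima: A=100, B=0, C=0, D=80, E=30
Best worst-case = 100 → A.

A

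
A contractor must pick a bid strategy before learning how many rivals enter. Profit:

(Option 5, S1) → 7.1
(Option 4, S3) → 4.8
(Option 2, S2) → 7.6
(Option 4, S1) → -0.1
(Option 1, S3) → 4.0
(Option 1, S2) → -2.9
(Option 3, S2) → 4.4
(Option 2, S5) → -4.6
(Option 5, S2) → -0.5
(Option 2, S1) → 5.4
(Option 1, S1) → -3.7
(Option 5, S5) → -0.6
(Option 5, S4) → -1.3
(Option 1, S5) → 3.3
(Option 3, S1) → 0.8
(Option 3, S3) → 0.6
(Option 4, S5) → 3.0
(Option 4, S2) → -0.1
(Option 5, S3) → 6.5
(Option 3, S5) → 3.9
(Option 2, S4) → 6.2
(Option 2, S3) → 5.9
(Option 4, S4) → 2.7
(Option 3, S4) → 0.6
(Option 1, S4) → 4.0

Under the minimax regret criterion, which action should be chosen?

Option 3

Column bests: S1=7.1, S2=7.6, S3=6.5, S4=6.2, S5=3.9.
Option 1 regrets: 10.8, 10.5, 2.5, 2.2, 0.6 → max 10.8
Option 2 regrets: 1.7, 0.0, 0.6, 0.0, 8.5 → max 8.5
Option 3 regrets: 6.3, 3.2, 5.9, 5.6, 0.0 → max 6.3
Option 4 regrets: 7.2, 7.7, 1.7, 3.5, 0.9 → max 7.7
Option 5 regrets: 0.0, 8.1, 0.0, 7.5, 4.5 → max 8.1
Smallest max regret = 6.3 → Option 3.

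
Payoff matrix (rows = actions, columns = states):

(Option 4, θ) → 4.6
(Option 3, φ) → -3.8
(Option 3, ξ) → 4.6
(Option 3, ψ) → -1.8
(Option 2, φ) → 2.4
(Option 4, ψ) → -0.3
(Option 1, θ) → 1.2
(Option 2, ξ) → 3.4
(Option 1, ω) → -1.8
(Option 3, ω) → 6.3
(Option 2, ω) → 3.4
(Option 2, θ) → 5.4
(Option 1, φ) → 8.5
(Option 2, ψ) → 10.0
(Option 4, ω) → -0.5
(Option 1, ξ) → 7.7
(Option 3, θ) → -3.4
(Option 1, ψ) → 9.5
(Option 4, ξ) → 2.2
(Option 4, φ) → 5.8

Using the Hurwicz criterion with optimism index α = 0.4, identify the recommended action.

Option 1: 0.4·9.5 + 0.6·(-1.8) = 2.72
Option 2: 0.4·10.0 + 0.6·2.4 = 5.44
Option 3: 0.4·6.3 + 0.6·(-3.8) = 0.24
Option 4: 0.4·5.8 + 0.6·(-0.5) = 2.02
Highest Hurwicz score = 5.44 → Option 2.

Option 2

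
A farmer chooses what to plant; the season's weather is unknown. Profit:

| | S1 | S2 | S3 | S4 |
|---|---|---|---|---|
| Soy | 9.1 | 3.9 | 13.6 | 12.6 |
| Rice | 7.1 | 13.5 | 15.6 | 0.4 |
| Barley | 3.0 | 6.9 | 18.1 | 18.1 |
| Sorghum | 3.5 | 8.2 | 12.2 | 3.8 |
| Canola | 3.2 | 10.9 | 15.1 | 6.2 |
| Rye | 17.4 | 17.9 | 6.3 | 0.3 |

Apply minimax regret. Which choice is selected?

Soy

Column bests: S1=17.4, S2=17.9, S3=18.1, S4=18.1.
Soy regrets: 8.3, 14.0, 4.5, 5.5 → max 14.0
Rice regrets: 10.3, 4.4, 2.5, 17.7 → max 17.7
Barley regrets: 14.4, 11.0, 0.0, 0.0 → max 14.4
Sorghum regrets: 13.9, 9.7, 5.9, 14.3 → max 14.3
Canola regrets: 14.2, 7.0, 3.0, 11.9 → max 14.2
Rye regrets: 0.0, 0.0, 11.8, 17.8 → max 17.8
Smallest max regret = 14.0 → Soy.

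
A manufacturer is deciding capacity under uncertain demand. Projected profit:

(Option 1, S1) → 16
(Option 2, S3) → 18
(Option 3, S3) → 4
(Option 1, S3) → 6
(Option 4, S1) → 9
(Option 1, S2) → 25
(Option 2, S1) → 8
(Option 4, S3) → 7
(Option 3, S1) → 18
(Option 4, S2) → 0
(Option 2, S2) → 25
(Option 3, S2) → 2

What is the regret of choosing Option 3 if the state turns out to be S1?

0

Best payoff under S1 is 18.
Regret = 18 − 18 = 0.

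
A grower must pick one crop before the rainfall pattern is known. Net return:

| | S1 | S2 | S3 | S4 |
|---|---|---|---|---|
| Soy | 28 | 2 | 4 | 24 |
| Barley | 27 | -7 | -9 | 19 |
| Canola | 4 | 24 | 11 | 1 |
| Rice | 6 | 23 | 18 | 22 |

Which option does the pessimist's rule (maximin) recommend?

Rice

Row minima: Soy=2, Barley=-9, Canola=1, Rice=6
Best worst-case = 6 → Rice.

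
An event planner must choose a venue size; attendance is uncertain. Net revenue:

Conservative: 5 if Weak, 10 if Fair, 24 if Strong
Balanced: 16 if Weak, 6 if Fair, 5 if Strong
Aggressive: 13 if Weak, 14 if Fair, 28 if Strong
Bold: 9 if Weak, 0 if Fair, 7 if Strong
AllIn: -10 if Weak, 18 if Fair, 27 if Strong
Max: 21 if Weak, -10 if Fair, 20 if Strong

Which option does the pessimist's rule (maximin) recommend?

Row minima: Conservative=5, Balanced=5, Aggressive=13, Bold=0, AllIn=-10, Max=-10
Best worst-case = 13 → Aggressive.

Aggressive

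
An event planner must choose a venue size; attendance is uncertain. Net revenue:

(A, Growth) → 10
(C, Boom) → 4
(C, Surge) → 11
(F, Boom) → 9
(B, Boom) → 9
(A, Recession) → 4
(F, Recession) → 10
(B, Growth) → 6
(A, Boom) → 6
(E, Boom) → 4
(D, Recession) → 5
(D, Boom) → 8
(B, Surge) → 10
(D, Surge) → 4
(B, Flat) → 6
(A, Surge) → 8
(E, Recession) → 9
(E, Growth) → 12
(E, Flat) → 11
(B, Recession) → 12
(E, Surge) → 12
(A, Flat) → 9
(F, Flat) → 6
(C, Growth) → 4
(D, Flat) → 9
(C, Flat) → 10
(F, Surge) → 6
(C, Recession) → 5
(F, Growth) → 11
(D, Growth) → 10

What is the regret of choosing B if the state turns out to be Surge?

Best payoff under Surge is 12.
Regret = 12 − 10 = 2.

2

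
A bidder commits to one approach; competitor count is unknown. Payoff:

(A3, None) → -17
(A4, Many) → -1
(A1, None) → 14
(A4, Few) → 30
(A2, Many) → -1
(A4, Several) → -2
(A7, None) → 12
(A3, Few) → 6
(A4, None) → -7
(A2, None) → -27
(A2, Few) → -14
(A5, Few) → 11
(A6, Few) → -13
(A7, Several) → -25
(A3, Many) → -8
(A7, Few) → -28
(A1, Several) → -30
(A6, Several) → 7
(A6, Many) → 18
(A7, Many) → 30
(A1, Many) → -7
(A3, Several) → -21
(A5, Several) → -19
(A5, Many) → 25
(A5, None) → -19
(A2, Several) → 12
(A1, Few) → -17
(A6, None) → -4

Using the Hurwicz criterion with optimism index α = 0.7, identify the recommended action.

A1: 0.7·14 + 0.3·(-30) = 0.8
A2: 0.7·12 + 0.3·(-27) = 0.3
A3: 0.7·6 + 0.3·(-21) = -2.1
A4: 0.7·30 + 0.3·(-7) = 18.9
A5: 0.7·25 + 0.3·(-19) = 11.8
A6: 0.7·18 + 0.3·(-13) = 8.7
A7: 0.7·30 + 0.3·(-28) = 12.6
Highest Hurwicz score = 18.9 → A4.

A4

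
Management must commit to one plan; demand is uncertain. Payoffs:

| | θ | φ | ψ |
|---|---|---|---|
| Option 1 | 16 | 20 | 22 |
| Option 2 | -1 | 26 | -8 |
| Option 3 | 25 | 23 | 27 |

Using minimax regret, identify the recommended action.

Option 3

Column bests: θ=25, φ=26, ψ=27.
Option 1 regrets: 9, 6, 5 → max 9
Option 2 regrets: 26, 0, 35 → max 35
Option 3 regrets: 0, 3, 0 → max 3
Smallest max regret = 3 → Option 3.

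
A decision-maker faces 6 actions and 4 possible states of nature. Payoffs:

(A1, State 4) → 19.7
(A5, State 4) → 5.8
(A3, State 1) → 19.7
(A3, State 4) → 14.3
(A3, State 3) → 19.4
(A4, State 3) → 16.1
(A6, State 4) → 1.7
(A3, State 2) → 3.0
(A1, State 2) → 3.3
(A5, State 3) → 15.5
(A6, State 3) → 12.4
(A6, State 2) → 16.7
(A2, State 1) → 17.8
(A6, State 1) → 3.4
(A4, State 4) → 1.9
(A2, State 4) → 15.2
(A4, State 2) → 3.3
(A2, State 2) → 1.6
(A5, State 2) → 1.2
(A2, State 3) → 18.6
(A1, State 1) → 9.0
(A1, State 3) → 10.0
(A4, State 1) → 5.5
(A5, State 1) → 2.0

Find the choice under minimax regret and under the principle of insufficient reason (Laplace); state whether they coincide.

minimax regret → A1; laplace → A3 (disagree)

Column bests: State 1=19.7, State 2=16.7, State 3=19.4, State 4=19.7.
A1 regrets: 10.7, 13.4, 9.4, 0.0 → max 13.4
A2 regrets: 1.9, 15.1, 0.8, 4.5 → max 15.1
A3 regrets: 0.0, 13.7, 0.0, 5.4 → max 13.7
A4 regrets: 14.2, 13.4, 3.3, 17.8 → max 17.8
A5 regrets: 17.7, 15.5, 3.9, 13.9 → max 17.7
A6 regrets: 16.3, 0.0, 7.0, 18.0 → max 18.0
Smallest max regret = 13.4 → A1.
Row averages: A1=10.5, A2=13.3, A3=14.1, A4=6.7, A5=6.125, A6=8.55
Highest average = 14.1 → A3.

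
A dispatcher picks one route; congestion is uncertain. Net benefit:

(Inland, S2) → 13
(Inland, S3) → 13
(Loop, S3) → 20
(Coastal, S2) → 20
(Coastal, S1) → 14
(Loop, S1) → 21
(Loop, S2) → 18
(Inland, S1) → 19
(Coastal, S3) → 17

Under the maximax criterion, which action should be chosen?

Loop

Row maxima: Coastal=20, Inland=19, Loop=21
Best best-case = 21 → Loop.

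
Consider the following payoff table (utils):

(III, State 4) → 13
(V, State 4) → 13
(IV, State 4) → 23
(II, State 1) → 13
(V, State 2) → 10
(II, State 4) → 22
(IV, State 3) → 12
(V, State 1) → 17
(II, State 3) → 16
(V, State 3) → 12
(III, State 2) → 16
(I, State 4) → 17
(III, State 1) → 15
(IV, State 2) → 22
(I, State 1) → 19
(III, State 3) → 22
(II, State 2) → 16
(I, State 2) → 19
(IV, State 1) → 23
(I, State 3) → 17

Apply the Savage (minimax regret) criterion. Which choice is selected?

Column bests: State 1=23, State 2=22, State 3=22, State 4=23.
I regrets: 4, 3, 5, 6 → max 6
II regrets: 10, 6, 6, 1 → max 10
III regrets: 8, 6, 0, 10 → max 10
IV regrets: 0, 0, 10, 0 → max 10
V regrets: 6, 12, 10, 10 → max 12
Smallest max regret = 6 → I.

I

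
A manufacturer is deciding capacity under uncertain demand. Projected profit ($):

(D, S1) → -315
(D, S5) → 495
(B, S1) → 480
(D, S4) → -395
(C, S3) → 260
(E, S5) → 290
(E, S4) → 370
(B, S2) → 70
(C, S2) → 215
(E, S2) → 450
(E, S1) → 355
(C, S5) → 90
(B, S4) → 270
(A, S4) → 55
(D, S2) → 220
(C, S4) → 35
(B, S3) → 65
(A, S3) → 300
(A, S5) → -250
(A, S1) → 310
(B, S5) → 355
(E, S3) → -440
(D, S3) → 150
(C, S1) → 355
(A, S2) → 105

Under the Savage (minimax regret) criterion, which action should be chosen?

Column bests: S1=480, S2=450, S3=300, S4=370, S5=495.
A regrets: 170, 345, 0, 315, 745 → max 745
B regrets: 0, 380, 235, 100, 140 → max 380
C regrets: 125, 235, 40, 335, 405 → max 405
D regrets: 795, 230, 150, 765, 0 → max 795
E regrets: 125, 0, 740, 0, 205 → max 740
Smallest max regret = 380 → B.

B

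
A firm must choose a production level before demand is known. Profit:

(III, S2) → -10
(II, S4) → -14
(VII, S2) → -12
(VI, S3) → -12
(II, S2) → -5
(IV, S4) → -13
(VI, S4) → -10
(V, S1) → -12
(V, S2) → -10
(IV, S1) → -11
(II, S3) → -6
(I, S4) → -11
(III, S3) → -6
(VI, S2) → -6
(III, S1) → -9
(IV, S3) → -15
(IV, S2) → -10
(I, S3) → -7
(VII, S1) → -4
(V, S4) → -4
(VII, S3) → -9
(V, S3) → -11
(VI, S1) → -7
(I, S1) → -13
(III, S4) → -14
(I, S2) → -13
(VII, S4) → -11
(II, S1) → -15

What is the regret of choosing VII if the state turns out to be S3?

Best payoff under S3 is -6.
Regret = -6 − (-9) = 3.

3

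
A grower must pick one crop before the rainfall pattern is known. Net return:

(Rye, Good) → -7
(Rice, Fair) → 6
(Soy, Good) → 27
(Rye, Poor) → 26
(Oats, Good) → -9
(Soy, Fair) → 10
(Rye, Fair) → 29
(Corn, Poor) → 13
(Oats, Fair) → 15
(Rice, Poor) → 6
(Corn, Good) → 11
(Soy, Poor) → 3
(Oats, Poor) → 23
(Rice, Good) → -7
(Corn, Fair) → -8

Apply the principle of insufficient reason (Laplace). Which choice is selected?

Row averages: Rye=16, Corn=16/3, Rice=5/3, Oats=29/3, Soy=40/3
Highest average = 16 → Rye.

Rye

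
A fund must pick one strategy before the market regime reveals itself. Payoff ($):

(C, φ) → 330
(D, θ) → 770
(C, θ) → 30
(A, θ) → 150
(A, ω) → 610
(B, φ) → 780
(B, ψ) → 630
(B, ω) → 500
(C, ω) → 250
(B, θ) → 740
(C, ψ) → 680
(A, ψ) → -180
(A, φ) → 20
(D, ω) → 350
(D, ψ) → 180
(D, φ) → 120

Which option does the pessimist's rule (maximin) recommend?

Row minima: A=-180, B=500, C=30, D=120
Best worst-case = 500 → B.

B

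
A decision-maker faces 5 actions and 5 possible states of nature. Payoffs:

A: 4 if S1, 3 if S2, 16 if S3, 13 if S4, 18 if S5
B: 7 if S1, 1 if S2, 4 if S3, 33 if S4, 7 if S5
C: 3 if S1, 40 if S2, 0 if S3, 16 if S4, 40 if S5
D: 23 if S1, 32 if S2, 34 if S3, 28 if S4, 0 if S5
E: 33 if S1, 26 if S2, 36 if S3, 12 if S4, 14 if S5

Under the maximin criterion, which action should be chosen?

Row minima: A=3, B=1, C=0, D=0, E=12
Best worst-case = 12 → E.

E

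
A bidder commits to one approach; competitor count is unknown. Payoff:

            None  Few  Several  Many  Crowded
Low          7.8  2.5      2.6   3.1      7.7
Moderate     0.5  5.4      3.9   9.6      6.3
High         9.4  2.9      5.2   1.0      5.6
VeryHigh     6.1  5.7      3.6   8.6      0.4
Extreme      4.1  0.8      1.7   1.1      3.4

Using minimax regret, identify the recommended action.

Low

Column bests: None=9.4, Few=5.7, Several=5.2, Many=9.6, Crowded=7.7.
Low regrets: 1.6, 3.2, 2.6, 6.5, 0.0 → max 6.5
Moderate regrets: 8.9, 0.3, 1.3, 0.0, 1.4 → max 8.9
High regrets: 0.0, 2.8, 0.0, 8.6, 2.1 → max 8.6
VeryHigh regrets: 3.3, 0.0, 1.6, 1.0, 7.3 → max 7.3
Extreme regrets: 5.3, 4.9, 3.5, 8.5, 4.3 → max 8.5
Smallest max regret = 6.5 → Low.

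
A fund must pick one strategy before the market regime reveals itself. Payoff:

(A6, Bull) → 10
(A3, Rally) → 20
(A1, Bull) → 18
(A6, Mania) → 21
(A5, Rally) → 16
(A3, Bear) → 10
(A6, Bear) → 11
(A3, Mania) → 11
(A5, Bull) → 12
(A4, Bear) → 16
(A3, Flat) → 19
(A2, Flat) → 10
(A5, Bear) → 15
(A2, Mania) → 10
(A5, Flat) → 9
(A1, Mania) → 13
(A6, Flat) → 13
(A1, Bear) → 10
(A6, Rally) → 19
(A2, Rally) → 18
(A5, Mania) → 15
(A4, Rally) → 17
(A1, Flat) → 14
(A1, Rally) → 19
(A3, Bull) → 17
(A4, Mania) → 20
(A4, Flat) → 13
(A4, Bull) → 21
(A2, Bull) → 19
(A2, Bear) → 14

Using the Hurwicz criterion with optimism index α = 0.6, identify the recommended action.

A4

A1: 0.6·19 + 0.4·10 = 15.4
A2: 0.6·19 + 0.4·10 = 15.4
A3: 0.6·20 + 0.4·10 = 16
A4: 0.6·21 + 0.4·13 = 17.8
A5: 0.6·16 + 0.4·9 = 13.2
A6: 0.6·21 + 0.4·10 = 16.6
Highest Hurwicz score = 17.8 → A4.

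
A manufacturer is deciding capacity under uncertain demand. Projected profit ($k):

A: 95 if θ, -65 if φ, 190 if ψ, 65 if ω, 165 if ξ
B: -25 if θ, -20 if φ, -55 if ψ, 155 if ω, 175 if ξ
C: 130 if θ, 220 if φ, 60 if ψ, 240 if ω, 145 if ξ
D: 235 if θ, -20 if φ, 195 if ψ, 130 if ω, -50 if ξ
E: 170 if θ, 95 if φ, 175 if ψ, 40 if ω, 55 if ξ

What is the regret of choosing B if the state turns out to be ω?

85

Best payoff under ω is 240.
Regret = 240 − 155 = 85.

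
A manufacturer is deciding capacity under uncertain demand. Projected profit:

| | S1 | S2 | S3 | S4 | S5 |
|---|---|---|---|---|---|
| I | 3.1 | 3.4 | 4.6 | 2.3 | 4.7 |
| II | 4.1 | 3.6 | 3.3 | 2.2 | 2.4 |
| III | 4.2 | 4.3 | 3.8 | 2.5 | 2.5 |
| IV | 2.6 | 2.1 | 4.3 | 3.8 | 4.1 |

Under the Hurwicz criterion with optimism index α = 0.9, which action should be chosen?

I: 0.9·4.7 + 0.1·2.3 = 4.46
II: 0.9·4.1 + 0.1·2.2 = 3.91
III: 0.9·4.3 + 0.1·2.5 = 4.12
IV: 0.9·4.3 + 0.1·2.1 = 4.08
Highest Hurwicz score = 4.46 → I.

I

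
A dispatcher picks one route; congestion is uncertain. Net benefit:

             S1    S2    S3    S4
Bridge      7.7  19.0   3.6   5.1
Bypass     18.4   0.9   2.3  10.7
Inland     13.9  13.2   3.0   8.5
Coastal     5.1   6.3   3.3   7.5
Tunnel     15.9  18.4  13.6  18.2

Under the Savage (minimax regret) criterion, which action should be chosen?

Tunnel

Column bests: S1=18.4, S2=19.0, S3=13.6, S4=18.2.
Bridge regrets: 10.7, 0.0, 10.0, 13.1 → max 13.1
Bypass regrets: 0.0, 18.1, 11.3, 7.5 → max 18.1
Inland regrets: 4.5, 5.8, 10.6, 9.7 → max 10.6
Coastal regrets: 13.3, 12.7, 10.3, 10.7 → max 13.3
Tunnel regrets: 2.5, 0.6, 0.0, 0.0 → max 2.5
Smallest max regret = 2.5 → Tunnel.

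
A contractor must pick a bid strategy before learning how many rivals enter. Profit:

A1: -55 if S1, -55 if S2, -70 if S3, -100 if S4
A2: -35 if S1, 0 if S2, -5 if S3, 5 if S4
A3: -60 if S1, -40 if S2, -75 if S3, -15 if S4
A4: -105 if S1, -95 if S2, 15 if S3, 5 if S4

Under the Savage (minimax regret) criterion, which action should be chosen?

A2

Column bests: S1=-35, S2=0, S3=15, S4=5.
A1 regrets: 20, 55, 85, 105 → max 105
A2 regrets: 0, 0, 20, 0 → max 20
A3 regrets: 25, 40, 90, 20 → max 90
A4 regrets: 70, 95, 0, 0 → max 95
Smallest max regret = 20 → A2.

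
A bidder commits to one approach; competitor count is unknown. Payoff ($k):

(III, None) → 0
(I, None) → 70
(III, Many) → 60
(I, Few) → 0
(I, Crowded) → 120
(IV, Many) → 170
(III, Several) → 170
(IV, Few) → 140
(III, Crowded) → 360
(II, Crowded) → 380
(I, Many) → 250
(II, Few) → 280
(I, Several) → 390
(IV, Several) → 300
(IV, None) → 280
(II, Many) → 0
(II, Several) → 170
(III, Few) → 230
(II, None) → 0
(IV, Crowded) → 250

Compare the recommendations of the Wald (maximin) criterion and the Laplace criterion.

maximin → IV; laplace → IV (agree)

Row minima: I=0, II=0, III=0, IV=140
Best worst-case = 140 → IV.
Row averages: I=166, II=166, III=164, IV=228
Highest average = 228 → IV.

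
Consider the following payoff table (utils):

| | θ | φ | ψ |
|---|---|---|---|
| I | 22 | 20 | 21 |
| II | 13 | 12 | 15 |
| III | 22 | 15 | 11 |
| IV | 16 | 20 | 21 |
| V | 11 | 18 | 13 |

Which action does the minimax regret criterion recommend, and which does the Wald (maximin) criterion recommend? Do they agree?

Column bests: θ=22, φ=20, ψ=21.
I regrets: 0, 0, 0 → max 0
II regrets: 9, 8, 6 → max 9
III regrets: 0, 5, 10 → max 10
IV regrets: 6, 0, 0 → max 6
V regrets: 11, 2, 8 → max 11
Smallest max regret = 0 → I.
Row minima: I=20, II=12, III=11, IV=16, V=11
Best worst-case = 20 → I.

minimax regret → I; maximin → I (agree)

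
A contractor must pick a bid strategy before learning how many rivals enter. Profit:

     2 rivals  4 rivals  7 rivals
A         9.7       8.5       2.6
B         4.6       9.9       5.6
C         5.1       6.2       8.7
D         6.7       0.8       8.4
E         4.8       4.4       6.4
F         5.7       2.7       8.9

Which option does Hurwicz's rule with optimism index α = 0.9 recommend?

A: 0.9·9.7 + 0.1·2.6 = 8.99
B: 0.9·9.9 + 0.1·4.6 = 9.37
C: 0.9·8.7 + 0.1·5.1 = 8.34
D: 0.9·8.4 + 0.1·0.8 = 7.64
E: 0.9·6.4 + 0.1·4.4 = 6.2
F: 0.9·8.9 + 0.1·2.7 = 8.28
Highest Hurwicz score = 9.37 → B.

B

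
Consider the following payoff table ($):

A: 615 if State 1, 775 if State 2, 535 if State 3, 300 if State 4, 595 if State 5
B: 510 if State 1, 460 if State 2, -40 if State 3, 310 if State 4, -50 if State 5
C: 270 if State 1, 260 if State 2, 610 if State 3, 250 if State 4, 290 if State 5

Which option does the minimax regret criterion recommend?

A

Column bests: State 1=615, State 2=775, State 3=610, State 4=310, State 5=595.
A regrets: 0, 0, 75, 10, 0 → max 75
B regrets: 105, 315, 650, 0, 645 → max 650
C regrets: 345, 515, 0, 60, 305 → max 515
Smallest max regret = 75 → A.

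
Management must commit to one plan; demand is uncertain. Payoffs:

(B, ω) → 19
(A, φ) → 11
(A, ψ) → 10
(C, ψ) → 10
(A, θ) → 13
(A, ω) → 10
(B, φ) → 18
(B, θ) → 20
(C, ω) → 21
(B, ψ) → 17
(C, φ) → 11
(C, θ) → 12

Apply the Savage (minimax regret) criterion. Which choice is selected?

Column bests: θ=20, φ=18, ψ=17, ω=21.
A regrets: 7, 7, 7, 11 → max 11
B regrets: 0, 0, 0, 2 → max 2
C regrets: 8, 7, 7, 0 → max 8
Smallest max regret = 2 → B.

B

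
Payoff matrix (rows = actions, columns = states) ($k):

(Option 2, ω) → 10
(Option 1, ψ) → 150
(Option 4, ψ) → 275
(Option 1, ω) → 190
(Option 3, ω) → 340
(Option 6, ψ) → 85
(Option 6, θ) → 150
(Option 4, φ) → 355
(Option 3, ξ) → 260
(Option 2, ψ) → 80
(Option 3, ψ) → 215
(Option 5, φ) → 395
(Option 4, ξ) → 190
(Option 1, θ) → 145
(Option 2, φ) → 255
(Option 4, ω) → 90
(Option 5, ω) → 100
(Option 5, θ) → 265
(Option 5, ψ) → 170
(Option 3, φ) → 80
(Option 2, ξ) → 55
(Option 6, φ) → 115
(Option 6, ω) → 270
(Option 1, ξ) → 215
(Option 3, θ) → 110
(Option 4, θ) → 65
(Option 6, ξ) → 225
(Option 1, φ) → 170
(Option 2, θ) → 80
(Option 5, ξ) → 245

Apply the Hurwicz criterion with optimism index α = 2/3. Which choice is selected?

Option 1: 2/3·215 + 1/3·145 = 575/3
Option 2: 2/3·255 + 1/3·10 = 520/3
Option 3: 2/3·340 + 1/3·80 = 760/3
Option 4: 2/3·355 + 1/3·65 = 775/3
Option 5: 2/3·395 + 1/3·100 = 890/3
Option 6: 2/3·270 + 1/3·85 = 625/3
Highest Hurwicz score = 890/3 → Option 5.

Option 5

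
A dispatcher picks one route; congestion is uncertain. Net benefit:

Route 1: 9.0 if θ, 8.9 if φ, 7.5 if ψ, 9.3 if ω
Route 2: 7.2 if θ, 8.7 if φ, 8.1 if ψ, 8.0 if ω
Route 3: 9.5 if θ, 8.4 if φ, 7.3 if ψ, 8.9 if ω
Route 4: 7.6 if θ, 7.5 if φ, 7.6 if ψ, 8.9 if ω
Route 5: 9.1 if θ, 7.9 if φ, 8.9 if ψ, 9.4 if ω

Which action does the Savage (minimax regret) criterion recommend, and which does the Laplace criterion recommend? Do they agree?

Column bests: θ=9.5, φ=8.9, ψ=8.9, ω=9.4.
Route 1 regrets: 0.5, 0.0, 1.4, 0.1 → max 1.4
Route 2 regrets: 2.3, 0.2, 0.8, 1.4 → max 2.3
Route 3 regrets: 0.0, 0.5, 1.6, 0.5 → max 1.6
Route 4 regrets: 1.9, 1.4, 1.3, 0.5 → max 1.9
Route 5 regrets: 0.4, 1.0, 0.0, 0.0 → max 1.0
Smallest max regret = 1.0 → Route 5.
Row averages: Route 1=8.675, Route 2=8, Route 3=8.525, Route 4=7.9, Route 5=8.825
Highest average = 8.825 → Route 5.

minimax regret → Route 5; laplace → Route 5 (agree)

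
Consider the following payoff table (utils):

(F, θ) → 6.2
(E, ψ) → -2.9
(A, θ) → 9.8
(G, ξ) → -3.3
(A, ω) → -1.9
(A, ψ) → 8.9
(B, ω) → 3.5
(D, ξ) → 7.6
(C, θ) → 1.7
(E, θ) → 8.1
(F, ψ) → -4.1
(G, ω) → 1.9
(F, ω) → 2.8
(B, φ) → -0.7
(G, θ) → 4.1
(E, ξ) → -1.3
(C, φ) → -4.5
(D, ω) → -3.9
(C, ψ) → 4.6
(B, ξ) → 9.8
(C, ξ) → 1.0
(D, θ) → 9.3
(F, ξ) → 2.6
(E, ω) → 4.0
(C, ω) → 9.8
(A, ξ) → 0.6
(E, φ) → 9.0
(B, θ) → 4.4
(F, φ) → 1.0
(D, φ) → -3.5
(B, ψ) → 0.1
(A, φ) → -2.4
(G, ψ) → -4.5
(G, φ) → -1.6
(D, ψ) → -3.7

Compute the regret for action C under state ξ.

Best payoff under ξ is 9.8.
Regret = 9.8 − 1.0 = 8.8.

8.8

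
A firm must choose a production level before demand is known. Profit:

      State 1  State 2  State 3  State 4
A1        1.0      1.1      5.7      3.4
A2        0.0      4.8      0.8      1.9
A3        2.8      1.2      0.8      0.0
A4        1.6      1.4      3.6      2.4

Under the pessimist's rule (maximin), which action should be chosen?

A4

Row minima: A1=1.0, A2=0.0, A3=0.0, A4=1.4
Best worst-case = 1.4 → A4.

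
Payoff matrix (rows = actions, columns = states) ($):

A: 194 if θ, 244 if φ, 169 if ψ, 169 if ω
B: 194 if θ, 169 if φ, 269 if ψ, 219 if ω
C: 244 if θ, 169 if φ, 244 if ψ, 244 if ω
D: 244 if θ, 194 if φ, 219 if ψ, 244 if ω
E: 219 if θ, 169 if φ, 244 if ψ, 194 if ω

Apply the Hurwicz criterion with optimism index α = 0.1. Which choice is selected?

A: 0.1·244 + 0.9·169 = 176.5
B: 0.1·269 + 0.9·169 = 179
C: 0.1·244 + 0.9·169 = 176.5
D: 0.1·244 + 0.9·194 = 199
E: 0.1·244 + 0.9·169 = 176.5
Highest Hurwicz score = 199 → D.

D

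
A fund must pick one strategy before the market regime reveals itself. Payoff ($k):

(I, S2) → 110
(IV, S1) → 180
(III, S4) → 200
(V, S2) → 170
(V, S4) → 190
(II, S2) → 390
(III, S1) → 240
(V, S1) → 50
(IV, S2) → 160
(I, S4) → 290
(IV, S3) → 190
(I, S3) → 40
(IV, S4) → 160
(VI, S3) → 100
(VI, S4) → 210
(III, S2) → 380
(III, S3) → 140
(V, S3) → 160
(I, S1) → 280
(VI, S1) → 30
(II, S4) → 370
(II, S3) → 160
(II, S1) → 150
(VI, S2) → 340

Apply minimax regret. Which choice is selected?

Column bests: S1=280, S2=390, S3=190, S4=370.
I regrets: 0, 280, 150, 80 → max 280
II regrets: 130, 0, 30, 0 → max 130
III regrets: 40, 10, 50, 170 → max 170
IV regrets: 100, 230, 0, 210 → max 230
V regrets: 230, 220, 30, 180 → max 230
VI regrets: 250, 50, 90, 160 → max 250
Smallest max regret = 130 → II.

II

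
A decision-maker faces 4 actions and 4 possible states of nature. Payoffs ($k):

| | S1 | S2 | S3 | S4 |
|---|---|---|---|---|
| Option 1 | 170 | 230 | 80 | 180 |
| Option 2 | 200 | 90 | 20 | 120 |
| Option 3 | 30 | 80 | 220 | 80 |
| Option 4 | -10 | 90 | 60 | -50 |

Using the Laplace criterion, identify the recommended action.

Option 1

Row averages: Option 1=165, Option 2=107.5, Option 3=102.5, Option 4=22.5
Highest average = 165 → Option 1.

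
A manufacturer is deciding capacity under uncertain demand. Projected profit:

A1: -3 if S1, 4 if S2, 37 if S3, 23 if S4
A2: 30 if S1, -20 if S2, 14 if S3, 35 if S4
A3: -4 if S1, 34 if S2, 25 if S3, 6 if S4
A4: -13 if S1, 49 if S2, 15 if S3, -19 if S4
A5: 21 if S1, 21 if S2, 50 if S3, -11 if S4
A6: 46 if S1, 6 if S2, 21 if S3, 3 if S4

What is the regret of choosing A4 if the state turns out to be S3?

35

Best payoff under S3 is 50.
Regret = 50 − 15 = 35.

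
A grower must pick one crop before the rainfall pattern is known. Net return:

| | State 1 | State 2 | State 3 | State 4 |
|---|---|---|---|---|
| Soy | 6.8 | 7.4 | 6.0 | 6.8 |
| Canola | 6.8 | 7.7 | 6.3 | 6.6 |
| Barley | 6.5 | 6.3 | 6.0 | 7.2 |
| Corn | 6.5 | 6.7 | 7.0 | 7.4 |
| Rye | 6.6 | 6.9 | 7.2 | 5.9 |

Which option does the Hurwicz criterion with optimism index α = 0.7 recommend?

Canola

Soy: 0.7·7.4 + 0.3·6.0 = 6.98
Canola: 0.7·7.7 + 0.3·6.3 = 7.28
Barley: 0.7·7.2 + 0.3·6.0 = 6.84
Corn: 0.7·7.4 + 0.3·6.5 = 7.13
Rye: 0.7·7.2 + 0.3·5.9 = 6.81
Highest Hurwicz score = 7.28 → Canola.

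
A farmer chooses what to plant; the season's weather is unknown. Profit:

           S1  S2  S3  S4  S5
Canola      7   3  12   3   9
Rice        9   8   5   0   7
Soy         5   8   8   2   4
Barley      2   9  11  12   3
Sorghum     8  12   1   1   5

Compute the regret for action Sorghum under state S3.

Best payoff under S3 is 12.
Regret = 12 − 1 = 11.

11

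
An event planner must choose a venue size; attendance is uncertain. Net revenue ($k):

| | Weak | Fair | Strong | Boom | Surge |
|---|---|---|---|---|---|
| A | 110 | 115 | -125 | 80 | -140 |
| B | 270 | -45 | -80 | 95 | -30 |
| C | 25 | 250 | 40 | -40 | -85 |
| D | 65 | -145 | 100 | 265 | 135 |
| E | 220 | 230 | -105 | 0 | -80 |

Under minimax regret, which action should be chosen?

E

Column bests: Weak=270, Fair=250, Strong=100, Boom=265, Surge=135.
A regrets: 160, 135, 225, 185, 275 → max 275
B regrets: 0, 295, 180, 170, 165 → max 295
C regrets: 245, 0, 60, 305, 220 → max 305
D regrets: 205, 395, 0, 0, 0 → max 395
E regrets: 50, 20, 205, 265, 215 → max 265
Smallest max regret = 265 → E.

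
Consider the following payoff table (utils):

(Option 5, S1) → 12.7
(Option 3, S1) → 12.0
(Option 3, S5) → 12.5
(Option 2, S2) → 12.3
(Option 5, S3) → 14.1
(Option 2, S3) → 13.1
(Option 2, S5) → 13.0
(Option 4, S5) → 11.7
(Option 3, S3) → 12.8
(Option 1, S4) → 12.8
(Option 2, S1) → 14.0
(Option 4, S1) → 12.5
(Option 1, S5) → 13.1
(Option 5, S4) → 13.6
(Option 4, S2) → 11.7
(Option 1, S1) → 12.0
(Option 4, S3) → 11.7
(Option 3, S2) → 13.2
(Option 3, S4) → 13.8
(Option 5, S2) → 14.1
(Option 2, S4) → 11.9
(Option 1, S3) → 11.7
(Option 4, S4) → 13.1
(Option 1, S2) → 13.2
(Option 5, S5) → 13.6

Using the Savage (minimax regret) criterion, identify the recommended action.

Option 5

Column bests: S1=14.0, S2=14.1, S3=14.1, S4=13.8, S5=13.6.
Option 1 regrets: 2.0, 0.9, 2.4, 1.0, 0.5 → max 2.4
Option 2 regrets: 0.0, 1.8, 1.0, 1.9, 0.6 → max 1.9
Option 3 regrets: 2.0, 0.9, 1.3, 0.0, 1.1 → max 2.0
Option 4 regrets: 1.5, 2.4, 2.4, 0.7, 1.9 → max 2.4
Option 5 regrets: 1.3, 0.0, 0.0, 0.2, 0.0 → max 1.3
Smallest max regret = 1.3 → Option 5.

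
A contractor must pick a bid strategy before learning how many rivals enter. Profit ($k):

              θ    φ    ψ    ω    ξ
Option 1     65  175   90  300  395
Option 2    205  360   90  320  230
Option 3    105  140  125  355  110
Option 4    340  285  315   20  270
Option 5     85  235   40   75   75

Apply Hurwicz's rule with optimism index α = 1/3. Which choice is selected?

Option 1: 1/3·395 + 2/3·65 = 175
Option 2: 1/3·360 + 2/3·90 = 180
Option 3: 1/3·355 + 2/3·105 = 565/3
Option 4: 1/3·340 + 2/3·20 = 380/3
Option 5: 1/3·235 + 2/3·40 = 105
Highest Hurwicz score = 565/3 → Option 3.

Option 3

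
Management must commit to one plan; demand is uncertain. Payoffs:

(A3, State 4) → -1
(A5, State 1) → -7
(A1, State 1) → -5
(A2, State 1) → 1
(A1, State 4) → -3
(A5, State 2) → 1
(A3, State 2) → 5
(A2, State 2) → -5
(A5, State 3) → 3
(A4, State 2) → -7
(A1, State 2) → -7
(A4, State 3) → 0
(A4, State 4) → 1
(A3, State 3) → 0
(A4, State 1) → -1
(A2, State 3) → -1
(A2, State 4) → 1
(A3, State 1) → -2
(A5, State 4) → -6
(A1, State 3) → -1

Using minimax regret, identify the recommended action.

Column bests: State 1=1, State 2=5, State 3=3, State 4=1.
A1 regrets: 6, 12, 4, 4 → max 12
A2 regrets: 0, 10, 4, 0 → max 10
A3 regrets: 3, 0, 3, 2 → max 3
A4 regrets: 2, 12, 3, 0 → max 12
A5 regrets: 8, 4, 0, 7 → max 8
Smallest max regret = 3 → A3.

A3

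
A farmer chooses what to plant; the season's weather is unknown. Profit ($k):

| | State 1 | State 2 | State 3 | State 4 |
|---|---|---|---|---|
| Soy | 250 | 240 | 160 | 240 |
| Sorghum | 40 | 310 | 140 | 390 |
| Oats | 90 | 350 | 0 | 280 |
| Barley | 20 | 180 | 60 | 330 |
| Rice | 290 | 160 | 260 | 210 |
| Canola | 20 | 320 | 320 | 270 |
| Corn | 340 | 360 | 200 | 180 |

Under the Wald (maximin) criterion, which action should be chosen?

Corn

Row minima: Soy=160, Sorghum=40, Oats=0, Barley=20, Rice=160, Canola=20, Corn=180
Best worst-case = 180 → Corn.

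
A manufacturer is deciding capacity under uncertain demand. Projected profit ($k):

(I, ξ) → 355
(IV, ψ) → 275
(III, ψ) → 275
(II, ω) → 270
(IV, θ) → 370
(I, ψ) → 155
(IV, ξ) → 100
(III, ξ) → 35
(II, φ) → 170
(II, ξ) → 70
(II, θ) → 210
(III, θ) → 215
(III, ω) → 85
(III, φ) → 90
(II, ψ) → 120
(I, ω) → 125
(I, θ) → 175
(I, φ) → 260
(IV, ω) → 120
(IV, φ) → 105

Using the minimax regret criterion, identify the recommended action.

Column bests: θ=370, φ=260, ψ=275, ω=270, ξ=355.
I regrets: 195, 0, 120, 145, 0 → max 195
II regrets: 160, 90, 155, 0, 285 → max 285
III regrets: 155, 170, 0, 185, 320 → max 320
IV regrets: 0, 155, 0, 150, 255 → max 255
Smallest max regret = 195 → I.

I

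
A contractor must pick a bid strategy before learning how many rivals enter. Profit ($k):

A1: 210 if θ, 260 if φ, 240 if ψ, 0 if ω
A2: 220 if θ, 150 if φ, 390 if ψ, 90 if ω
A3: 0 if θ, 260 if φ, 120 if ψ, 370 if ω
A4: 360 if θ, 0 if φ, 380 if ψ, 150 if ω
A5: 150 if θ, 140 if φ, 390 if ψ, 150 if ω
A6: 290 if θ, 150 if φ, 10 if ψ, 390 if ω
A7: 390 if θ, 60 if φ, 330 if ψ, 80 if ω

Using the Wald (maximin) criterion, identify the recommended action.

Row minima: A1=0, A2=90, A3=0, A4=0, A5=140, A6=10, A7=60
Best worst-case = 140 → A5.

A5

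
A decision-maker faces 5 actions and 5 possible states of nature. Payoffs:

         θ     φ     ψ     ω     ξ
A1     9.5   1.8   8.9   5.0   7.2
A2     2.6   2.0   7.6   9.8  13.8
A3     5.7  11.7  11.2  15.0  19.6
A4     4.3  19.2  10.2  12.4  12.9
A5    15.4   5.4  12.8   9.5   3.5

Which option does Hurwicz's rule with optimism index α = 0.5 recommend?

A3

A1: 0.5·9.5 + 0.5·1.8 = 5.65
A2: 0.5·13.8 + 0.5·2.0 = 7.9
A3: 0.5·19.6 + 0.5·5.7 = 12.65
A4: 0.5·19.2 + 0.5·4.3 = 11.75
A5: 0.5·15.4 + 0.5·3.5 = 9.45
Highest Hurwicz score = 12.65 → A3.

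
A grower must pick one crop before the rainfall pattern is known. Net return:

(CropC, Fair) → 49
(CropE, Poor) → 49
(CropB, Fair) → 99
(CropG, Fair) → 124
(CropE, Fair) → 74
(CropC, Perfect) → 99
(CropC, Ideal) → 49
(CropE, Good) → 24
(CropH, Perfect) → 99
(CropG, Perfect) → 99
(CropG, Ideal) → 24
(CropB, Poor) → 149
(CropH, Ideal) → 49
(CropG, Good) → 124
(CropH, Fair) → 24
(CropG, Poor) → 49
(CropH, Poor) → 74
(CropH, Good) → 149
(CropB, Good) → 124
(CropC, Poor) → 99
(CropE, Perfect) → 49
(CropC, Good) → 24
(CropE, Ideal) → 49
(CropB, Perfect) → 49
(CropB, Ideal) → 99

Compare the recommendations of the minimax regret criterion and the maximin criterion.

minimax regret → CropB; maximin → CropB (agree)

Column bests: Poor=149, Fair=124, Good=149, Ideal=99, Perfect=99.
CropG regrets: 100, 0, 25, 75, 0 → max 100
CropC regrets: 50, 75, 125, 50, 0 → max 125
CropH regrets: 75, 100, 0, 50, 0 → max 100
CropE regrets: 100, 50, 125, 50, 50 → max 125
CropB regrets: 0, 25, 25, 0, 50 → max 50
Smallest max regret = 50 → CropB.
Row minima: CropG=24, CropC=24, CropH=24, CropE=24, CropB=49
Best worst-case = 49 → CropB.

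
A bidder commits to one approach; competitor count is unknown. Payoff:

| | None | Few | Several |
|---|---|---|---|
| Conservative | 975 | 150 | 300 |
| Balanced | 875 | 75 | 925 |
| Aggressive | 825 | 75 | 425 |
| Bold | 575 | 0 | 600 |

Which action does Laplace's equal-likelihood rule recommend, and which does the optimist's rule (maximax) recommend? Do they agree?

laplace → Balanced; maximax → Conservative (disagree)

Row averages: Conservative=475, Balanced=625, Aggressive=1325/3, Bold=1175/3
Highest average = 625 → Balanced.
Row maxima: Conservative=975, Balanced=925, Aggressive=825, Bold=600
Best best-case = 975 → Conservative.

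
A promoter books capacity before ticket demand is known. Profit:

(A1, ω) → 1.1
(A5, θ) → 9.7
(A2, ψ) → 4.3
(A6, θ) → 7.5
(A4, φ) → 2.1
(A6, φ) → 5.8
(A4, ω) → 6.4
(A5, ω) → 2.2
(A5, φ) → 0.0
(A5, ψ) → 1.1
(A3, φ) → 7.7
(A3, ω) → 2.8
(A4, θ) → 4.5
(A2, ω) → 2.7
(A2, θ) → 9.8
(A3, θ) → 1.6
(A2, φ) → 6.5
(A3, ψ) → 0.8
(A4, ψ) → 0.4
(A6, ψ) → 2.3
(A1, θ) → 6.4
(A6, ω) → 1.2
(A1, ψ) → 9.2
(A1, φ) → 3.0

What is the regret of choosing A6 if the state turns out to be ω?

5.2

Best payoff under ω is 6.4.
Regret = 6.4 − 1.2 = 5.2.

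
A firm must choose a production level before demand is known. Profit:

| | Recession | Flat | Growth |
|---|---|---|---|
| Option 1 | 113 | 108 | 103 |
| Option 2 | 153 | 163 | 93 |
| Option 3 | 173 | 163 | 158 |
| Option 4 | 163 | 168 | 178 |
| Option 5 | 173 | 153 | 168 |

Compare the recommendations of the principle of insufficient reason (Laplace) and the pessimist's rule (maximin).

laplace → Option 4; maximin → Option 4 (agree)

Row averages: Option 1=108, Option 2=409/3, Option 3=494/3, Option 4=509/3, Option 5=494/3
Highest average = 509/3 → Option 4.
Row minima: Option 1=103, Option 2=93, Option 3=158, Option 4=163, Option 5=153
Best worst-case = 163 → Option 4.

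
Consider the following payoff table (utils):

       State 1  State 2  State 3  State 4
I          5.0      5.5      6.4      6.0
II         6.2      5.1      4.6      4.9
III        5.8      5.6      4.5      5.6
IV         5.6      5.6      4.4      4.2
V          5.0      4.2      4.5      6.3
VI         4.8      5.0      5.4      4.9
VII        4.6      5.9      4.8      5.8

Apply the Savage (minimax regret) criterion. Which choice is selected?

I

Column bests: State 1=6.2, State 2=5.9, State 3=6.4, State 4=6.3.
I regrets: 1.2, 0.4, 0.0, 0.3 → max 1.2
II regrets: 0.0, 0.8, 1.8, 1.4 → max 1.8
III regrets: 0.4, 0.3, 1.9, 0.7 → max 1.9
IV regrets: 0.6, 0.3, 2.0, 2.1 → max 2.1
V regrets: 1.2, 1.7, 1.9, 0.0 → max 1.9
VI regrets: 1.4, 0.9, 1.0, 1.4 → max 1.4
VII regrets: 1.6, 0.0, 1.6, 0.5 → max 1.6
Smallest max regret = 1.2 → I.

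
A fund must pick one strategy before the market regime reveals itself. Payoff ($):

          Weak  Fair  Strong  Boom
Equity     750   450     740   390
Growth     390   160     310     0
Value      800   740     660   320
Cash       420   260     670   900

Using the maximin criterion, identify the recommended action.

Equity

Row minima: Equity=390, Growth=0, Value=320, Cash=260
Best worst-case = 390 → Equity.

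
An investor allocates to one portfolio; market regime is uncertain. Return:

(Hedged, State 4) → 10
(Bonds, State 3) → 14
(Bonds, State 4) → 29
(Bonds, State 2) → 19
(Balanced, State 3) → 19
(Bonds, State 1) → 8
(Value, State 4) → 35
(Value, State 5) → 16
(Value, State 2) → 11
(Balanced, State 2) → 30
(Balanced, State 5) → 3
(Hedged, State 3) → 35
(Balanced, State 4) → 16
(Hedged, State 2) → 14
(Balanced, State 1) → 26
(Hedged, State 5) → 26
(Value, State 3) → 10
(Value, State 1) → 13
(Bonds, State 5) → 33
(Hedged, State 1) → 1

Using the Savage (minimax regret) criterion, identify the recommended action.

Bonds

Column bests: State 1=26, State 2=30, State 3=35, State 4=35, State 5=33.
Value regrets: 13, 19, 25, 0, 17 → max 25
Hedged regrets: 25, 16, 0, 25, 7 → max 25
Bonds regrets: 18, 11, 21, 6, 0 → max 21
Balanced regrets: 0, 0, 16, 19, 30 → max 30
Smallest max regret = 21 → Bonds.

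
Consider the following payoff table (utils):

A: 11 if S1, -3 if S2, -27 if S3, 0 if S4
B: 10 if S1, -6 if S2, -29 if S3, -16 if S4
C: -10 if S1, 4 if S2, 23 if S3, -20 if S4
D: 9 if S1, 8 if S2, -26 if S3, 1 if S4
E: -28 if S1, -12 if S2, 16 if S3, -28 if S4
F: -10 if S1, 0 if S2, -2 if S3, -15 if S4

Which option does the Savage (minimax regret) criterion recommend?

C

Column bests: S1=11, S2=8, S3=23, S4=1.
A regrets: 0, 11, 50, 1 → max 50
B regrets: 1, 14, 52, 17 → max 52
C regrets: 21, 4, 0, 21 → max 21
D regrets: 2, 0, 49, 0 → max 49
E regrets: 39, 20, 7, 29 → max 39
F regrets: 21, 8, 25, 16 → max 25
Smallest max regret = 21 → C.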